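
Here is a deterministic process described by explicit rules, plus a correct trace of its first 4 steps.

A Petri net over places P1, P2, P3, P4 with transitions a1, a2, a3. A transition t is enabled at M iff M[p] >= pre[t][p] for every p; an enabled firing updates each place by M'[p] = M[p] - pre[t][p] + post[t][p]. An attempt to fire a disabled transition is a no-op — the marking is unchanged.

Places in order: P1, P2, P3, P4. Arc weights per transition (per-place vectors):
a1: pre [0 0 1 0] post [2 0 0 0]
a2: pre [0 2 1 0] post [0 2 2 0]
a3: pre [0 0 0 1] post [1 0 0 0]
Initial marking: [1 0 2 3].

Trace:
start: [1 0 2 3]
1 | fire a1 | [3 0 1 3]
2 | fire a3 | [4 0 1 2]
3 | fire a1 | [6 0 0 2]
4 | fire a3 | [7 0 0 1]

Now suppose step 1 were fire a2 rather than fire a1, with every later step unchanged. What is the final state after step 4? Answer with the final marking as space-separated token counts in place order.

(re-executing from step 1 with the substitution; state before step 1: [1 0 2 3])
1 | fire a2 | [1 0 2 3]
2 | fire a3 | [2 0 2 2]
3 | fire a1 | [4 0 1 2]
4 | fire a3 | [5 0 1 1]

5 0 1 1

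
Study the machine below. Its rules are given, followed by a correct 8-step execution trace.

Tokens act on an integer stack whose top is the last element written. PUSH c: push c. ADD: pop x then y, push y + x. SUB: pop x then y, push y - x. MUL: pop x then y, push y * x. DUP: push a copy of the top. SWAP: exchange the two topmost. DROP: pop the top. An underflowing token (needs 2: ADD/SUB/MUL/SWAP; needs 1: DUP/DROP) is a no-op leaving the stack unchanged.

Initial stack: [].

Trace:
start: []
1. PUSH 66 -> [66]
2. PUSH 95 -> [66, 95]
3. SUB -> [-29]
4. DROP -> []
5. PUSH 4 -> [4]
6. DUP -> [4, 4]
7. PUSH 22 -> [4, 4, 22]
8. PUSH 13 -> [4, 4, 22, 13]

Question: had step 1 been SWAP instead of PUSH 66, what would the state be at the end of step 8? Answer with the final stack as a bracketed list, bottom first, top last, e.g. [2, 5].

(re-executing from step 1 with the substitution; state before step 1: [])
1. SWAP -> []
2. PUSH 95 -> [95]
3. SUB -> [95]
4. DROP -> []
5. PUSH 4 -> [4]
6. DUP -> [4, 4]
7. PUSH 22 -> [4, 4, 22]
8. PUSH 13 -> [4, 4, 22, 13]

[4, 4, 22, 13]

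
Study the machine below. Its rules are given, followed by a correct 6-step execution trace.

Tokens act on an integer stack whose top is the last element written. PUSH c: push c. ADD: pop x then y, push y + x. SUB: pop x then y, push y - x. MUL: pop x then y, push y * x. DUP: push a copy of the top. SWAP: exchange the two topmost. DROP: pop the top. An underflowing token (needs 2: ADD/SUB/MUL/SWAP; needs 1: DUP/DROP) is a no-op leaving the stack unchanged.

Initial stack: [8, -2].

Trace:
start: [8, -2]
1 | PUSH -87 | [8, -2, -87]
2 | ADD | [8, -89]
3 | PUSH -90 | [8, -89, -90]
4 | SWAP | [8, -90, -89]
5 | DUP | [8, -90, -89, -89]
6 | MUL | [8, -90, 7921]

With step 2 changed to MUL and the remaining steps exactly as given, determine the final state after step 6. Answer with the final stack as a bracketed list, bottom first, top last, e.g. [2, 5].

(re-executing from step 2 with the substitution; state before step 2: [8, -2, -87])
2 | MUL | [8, 174]
3 | PUSH -90 | [8, 174, -90]
4 | SWAP | [8, -90, 174]
5 | DUP | [8, -90, 174, 174]
6 | MUL | [8, -90, 30276]

[8, -90, 30276]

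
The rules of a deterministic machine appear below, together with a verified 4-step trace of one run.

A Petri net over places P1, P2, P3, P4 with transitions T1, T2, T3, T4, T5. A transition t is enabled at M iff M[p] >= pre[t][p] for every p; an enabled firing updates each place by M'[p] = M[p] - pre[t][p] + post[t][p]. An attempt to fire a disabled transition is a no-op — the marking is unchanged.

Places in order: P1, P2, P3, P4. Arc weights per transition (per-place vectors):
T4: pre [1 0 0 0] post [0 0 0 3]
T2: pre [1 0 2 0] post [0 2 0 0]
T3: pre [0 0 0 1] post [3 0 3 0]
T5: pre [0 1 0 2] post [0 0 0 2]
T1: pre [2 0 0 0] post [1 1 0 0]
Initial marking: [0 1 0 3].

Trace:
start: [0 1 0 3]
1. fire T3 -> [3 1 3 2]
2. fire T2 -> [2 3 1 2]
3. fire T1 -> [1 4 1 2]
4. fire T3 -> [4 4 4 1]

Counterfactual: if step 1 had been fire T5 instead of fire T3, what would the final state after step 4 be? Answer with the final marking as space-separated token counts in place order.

(re-executing from step 1 with the substitution; state before step 1: [0 1 0 3])
1. fire T5 -> [0 0 0 3]
2. fire T2 -> [0 0 0 3]
3. fire T1 -> [0 0 0 3]
4. fire T3 -> [3 0 3 2]

3 0 3 2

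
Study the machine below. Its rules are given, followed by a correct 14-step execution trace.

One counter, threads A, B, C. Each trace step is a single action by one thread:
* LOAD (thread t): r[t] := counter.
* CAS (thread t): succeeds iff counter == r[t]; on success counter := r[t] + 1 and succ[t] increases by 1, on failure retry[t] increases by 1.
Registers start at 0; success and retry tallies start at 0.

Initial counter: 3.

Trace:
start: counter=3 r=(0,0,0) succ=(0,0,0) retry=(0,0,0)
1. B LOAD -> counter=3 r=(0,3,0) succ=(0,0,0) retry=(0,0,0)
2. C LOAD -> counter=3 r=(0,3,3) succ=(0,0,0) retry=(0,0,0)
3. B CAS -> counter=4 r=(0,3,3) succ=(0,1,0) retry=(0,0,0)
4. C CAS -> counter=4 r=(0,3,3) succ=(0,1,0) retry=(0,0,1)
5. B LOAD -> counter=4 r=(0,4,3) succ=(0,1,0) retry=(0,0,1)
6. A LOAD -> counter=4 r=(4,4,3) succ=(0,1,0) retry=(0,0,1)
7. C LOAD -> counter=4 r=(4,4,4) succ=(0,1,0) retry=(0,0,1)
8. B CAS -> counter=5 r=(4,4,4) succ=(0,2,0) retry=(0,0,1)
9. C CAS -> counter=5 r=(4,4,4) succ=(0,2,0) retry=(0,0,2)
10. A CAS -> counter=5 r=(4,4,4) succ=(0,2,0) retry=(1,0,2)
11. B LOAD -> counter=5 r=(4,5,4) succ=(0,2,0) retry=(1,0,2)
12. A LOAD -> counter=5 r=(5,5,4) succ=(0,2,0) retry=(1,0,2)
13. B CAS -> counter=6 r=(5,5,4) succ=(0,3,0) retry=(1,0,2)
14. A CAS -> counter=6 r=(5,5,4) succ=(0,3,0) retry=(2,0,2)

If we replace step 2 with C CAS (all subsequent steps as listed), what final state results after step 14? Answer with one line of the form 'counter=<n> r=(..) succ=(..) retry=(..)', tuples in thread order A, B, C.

(re-executing from step 2 with the substitution; state before step 2: counter=3 r=(0,3,0) succ=(0,0,0) retry=(0,0,0))
2. C CAS -> counter=3 r=(0,3,0) succ=(0,0,0) retry=(0,0,1)
3. B CAS -> counter=4 r=(0,3,0) succ=(0,1,0) retry=(0,0,1)
4. C CAS -> counter=4 r=(0,3,0) succ=(0,1,0) retry=(0,0,2)
5. B LOAD -> counter=4 r=(0,4,0) succ=(0,1,0) retry=(0,0,2)
6. A LOAD -> counter=4 r=(4,4,0) succ=(0,1,0) retry=(0,0,2)
7. C LOAD -> counter=4 r=(4,4,4) succ=(0,1,0) retry=(0,0,2)
8. B CAS -> counter=5 r=(4,4,4) succ=(0,2,0) retry=(0,0,2)
9. C CAS -> counter=5 r=(4,4,4) succ=(0,2,0) retry=(0,0,3)
10. A CAS -> counter=5 r=(4,4,4) succ=(0,2,0) retry=(1,0,3)
11. B LOAD -> counter=5 r=(4,5,4) succ=(0,2,0) retry=(1,0,3)
12. A LOAD -> counter=5 r=(5,5,4) succ=(0,2,0) retry=(1,0,3)
13. B CAS -> counter=6 r=(5,5,4) succ=(0,3,0) retry=(1,0,3)
14. A CAS -> counter=6 r=(5,5,4) succ=(0,3,0) retry=(2,0,3)

counter=6 r=(5,5,4) succ=(0,3,0) retry=(2,0,3)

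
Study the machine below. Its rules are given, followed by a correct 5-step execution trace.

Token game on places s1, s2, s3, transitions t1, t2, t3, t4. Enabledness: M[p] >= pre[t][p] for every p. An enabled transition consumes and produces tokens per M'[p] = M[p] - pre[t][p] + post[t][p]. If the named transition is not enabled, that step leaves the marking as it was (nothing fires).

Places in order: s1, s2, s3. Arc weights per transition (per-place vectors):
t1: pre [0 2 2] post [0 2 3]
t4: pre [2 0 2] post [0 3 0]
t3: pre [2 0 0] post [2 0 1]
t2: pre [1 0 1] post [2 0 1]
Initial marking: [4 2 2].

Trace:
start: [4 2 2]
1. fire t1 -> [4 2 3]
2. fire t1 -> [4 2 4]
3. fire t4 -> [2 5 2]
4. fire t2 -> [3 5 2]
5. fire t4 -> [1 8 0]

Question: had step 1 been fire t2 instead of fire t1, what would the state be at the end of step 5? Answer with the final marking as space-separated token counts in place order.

(re-executing from step 1 with the substitution; state before step 1: [4 2 2])
1. fire t2 -> [5 2 2]
2. fire t1 -> [5 2 3]
3. fire t4 -> [3 5 1]
4. fire t2 -> [4 5 1]
5. fire t4 -> [4 5 1]

4 5 1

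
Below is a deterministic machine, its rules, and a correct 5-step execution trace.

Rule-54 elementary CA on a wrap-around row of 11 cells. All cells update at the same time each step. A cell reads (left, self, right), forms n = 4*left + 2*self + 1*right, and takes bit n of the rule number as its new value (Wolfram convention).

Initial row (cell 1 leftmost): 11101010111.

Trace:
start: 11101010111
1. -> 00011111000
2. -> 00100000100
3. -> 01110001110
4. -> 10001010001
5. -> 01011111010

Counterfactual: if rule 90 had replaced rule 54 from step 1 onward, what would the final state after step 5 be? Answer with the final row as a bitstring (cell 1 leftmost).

01001010010

(re-executing steps 1..5 under rule 90; state before step 1: 11101010111)
1. -> 00100000100
2. -> 01010001010
3. -> 10001010001
4. -> 11010001011
5. -> 01001010010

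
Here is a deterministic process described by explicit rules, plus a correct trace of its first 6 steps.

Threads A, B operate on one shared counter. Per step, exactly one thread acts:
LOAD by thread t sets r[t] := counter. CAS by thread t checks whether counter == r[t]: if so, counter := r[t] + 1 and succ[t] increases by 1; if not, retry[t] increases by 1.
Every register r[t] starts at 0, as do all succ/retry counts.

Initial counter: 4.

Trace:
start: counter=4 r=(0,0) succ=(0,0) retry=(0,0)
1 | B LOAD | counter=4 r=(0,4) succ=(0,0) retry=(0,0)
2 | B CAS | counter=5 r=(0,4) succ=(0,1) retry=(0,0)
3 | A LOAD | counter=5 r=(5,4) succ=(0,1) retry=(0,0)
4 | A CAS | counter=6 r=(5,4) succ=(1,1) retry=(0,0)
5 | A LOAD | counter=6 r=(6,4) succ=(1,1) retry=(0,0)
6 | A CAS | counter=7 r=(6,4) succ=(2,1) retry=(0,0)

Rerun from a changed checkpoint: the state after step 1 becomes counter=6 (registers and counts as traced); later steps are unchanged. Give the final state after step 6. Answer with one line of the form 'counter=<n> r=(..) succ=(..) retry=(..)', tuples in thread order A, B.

state after step 1 := counter=6 r=(0,4) succ=(0,0) retry=(0,0)
2 | B CAS | counter=6 r=(0,4) succ=(0,0) retry=(0,1)
3 | A LOAD | counter=6 r=(6,4) succ=(0,0) retry=(0,1)
4 | A CAS | counter=7 r=(6,4) succ=(1,0) retry=(0,1)
5 | A LOAD | counter=7 r=(7,4) succ=(1,0) retry=(0,1)
6 | A CAS | counter=8 r=(7,4) succ=(2,0) retry=(0,1)

counter=8 r=(7,4) succ=(2,0) retry=(0,1)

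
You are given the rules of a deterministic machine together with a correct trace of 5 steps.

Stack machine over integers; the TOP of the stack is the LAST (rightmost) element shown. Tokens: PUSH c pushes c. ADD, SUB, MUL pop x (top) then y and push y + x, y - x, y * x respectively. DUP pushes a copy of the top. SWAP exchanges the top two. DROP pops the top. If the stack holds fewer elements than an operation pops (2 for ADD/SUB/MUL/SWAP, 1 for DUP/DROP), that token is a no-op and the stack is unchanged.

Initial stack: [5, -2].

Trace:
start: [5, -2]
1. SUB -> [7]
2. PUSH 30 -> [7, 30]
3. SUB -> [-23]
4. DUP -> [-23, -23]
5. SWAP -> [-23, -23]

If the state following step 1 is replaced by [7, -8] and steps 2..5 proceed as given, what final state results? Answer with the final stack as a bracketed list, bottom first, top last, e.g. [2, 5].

state after step 1 := [7, -8]
2. PUSH 30 -> [7, -8, 30]
3. SUB -> [7, -38]
4. DUP -> [7, -38, -38]
5. SWAP -> [7, -38, -38]

[7, -38, -38]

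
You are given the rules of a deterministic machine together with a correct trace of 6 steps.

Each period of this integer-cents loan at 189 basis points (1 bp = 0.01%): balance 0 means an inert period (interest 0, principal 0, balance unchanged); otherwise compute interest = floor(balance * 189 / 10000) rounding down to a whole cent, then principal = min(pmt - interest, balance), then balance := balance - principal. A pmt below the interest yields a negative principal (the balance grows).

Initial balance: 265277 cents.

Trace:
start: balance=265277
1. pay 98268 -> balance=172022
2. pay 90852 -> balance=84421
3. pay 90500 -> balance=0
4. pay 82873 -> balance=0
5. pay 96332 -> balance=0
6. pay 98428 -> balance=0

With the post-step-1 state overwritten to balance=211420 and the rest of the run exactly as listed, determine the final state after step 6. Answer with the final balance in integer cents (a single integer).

state after step 1 := balance=211420
2. pay 90852 -> balance=124563
3. pay 90500 -> balance=36417
4. pay 82873 -> balance=0
5. pay 96332 -> balance=0
6. pay 98428 -> balance=0

0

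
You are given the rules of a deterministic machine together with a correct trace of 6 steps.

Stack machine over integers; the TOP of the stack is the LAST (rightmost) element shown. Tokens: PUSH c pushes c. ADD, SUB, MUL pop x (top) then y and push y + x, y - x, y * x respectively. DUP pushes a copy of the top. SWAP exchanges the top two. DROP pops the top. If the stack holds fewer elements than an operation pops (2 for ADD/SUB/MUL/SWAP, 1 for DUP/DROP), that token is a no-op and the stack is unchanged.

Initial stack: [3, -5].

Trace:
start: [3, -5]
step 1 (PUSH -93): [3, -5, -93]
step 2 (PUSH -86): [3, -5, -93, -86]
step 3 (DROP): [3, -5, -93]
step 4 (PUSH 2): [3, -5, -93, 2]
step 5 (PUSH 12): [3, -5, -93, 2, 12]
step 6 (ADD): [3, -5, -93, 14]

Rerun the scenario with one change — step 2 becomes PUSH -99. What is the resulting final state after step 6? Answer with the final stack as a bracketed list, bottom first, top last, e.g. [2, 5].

[3, -5, -93, 14]

(re-executing from step 2 with the substitution; state before step 2: [3, -5, -93])
step 2 (PUSH -99): [3, -5, -93, -99]
step 3 (DROP): [3, -5, -93]
step 4 (PUSH 2): [3, -5, -93, 2]
step 5 (PUSH 12): [3, -5, -93, 2, 12]
step 6 (ADD): [3, -5, -93, 14]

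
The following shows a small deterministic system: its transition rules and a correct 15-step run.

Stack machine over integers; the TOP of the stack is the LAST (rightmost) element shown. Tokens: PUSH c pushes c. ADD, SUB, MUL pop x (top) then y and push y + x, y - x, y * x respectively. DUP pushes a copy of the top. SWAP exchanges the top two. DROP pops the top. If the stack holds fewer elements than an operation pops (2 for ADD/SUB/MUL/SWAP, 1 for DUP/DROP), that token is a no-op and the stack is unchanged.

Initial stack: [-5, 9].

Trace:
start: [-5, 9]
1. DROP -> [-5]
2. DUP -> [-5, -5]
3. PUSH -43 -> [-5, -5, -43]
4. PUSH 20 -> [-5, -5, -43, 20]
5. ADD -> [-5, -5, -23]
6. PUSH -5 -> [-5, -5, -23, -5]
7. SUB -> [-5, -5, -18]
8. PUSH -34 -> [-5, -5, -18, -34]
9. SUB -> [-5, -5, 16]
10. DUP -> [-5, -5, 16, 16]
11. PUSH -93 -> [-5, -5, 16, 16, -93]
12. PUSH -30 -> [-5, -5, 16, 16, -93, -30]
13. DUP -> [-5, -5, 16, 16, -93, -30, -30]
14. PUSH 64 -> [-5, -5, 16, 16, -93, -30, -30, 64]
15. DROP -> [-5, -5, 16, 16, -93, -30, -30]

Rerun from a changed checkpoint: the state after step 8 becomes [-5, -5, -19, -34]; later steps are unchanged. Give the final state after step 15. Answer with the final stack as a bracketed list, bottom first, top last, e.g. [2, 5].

[-5, -5, 15, 15, -93, -30, -30]

state after step 8 := [-5, -5, -19, -34]
9. SUB -> [-5, -5, 15]
10. DUP -> [-5, -5, 15, 15]
11. PUSH -93 -> [-5, -5, 15, 15, -93]
12. PUSH -30 -> [-5, -5, 15, 15, -93, -30]
13. DUP -> [-5, -5, 15, 15, -93, -30, -30]
14. PUSH 64 -> [-5, -5, 15, 15, -93, -30, -30, 64]
15. DROP -> [-5, -5, 15, 15, -93, -30, -30]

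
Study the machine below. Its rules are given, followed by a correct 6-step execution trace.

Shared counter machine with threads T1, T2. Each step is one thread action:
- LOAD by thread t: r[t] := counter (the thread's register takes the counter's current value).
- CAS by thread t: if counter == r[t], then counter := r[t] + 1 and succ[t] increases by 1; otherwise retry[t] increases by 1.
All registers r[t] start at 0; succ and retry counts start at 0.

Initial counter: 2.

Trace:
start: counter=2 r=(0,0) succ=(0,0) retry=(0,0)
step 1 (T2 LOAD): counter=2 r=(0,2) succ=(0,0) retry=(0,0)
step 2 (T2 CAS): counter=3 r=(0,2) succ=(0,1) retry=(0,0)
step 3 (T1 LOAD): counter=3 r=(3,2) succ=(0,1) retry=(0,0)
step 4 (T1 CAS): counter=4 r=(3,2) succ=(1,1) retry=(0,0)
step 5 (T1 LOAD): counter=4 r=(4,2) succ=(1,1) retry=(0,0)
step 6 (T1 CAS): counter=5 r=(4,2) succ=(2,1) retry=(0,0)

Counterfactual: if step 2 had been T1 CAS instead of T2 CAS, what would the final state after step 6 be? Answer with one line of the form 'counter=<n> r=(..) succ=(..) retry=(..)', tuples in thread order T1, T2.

(re-executing from step 2 with the substitution; state before step 2: counter=2 r=(0,2) succ=(0,0) retry=(0,0))
step 2 (T1 CAS): counter=2 r=(0,2) succ=(0,0) retry=(1,0)
step 3 (T1 LOAD): counter=2 r=(2,2) succ=(0,0) retry=(1,0)
step 4 (T1 CAS): counter=3 r=(2,2) succ=(1,0) retry=(1,0)
step 5 (T1 LOAD): counter=3 r=(3,2) succ=(1,0) retry=(1,0)
step 6 (T1 CAS): counter=4 r=(3,2) succ=(2,0) retry=(1,0)

counter=4 r=(3,2) succ=(2,0) retry=(1,0)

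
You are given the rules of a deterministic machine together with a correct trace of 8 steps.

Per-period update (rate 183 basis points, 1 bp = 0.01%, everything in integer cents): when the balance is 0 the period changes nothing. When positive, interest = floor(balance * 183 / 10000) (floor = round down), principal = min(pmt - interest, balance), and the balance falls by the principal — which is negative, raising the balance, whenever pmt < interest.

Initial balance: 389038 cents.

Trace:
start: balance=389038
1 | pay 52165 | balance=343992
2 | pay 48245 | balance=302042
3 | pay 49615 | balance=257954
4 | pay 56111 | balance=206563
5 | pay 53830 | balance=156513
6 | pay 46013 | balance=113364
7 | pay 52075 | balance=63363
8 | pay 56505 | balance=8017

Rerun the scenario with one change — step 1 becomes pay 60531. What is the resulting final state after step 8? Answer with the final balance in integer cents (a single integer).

0

(re-executing from step 1 with the substitution; state before step 1: balance=389038)
1 | pay 60531 | balance=335626
2 | pay 48245 | balance=293522
3 | pay 49615 | balance=249278
4 | pay 56111 | balance=197728
5 | pay 53830 | balance=147516
6 | pay 46013 | balance=104202
7 | pay 52075 | balance=54033
8 | pay 56505 | balance=0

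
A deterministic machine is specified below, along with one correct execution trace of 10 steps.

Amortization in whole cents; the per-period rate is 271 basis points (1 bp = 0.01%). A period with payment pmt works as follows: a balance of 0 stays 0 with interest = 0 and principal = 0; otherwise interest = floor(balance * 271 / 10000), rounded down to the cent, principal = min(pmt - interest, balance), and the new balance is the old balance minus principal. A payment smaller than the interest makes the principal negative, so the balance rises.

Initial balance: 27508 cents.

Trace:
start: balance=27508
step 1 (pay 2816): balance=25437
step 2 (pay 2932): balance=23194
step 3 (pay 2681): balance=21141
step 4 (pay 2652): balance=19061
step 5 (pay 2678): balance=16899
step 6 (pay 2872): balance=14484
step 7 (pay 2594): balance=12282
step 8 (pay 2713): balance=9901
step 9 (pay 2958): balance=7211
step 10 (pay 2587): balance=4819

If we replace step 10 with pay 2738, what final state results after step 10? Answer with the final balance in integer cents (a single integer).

(re-executing from step 10 with the substitution; state before step 10: balance=7211)
step 10 (pay 2738): balance=4668

4668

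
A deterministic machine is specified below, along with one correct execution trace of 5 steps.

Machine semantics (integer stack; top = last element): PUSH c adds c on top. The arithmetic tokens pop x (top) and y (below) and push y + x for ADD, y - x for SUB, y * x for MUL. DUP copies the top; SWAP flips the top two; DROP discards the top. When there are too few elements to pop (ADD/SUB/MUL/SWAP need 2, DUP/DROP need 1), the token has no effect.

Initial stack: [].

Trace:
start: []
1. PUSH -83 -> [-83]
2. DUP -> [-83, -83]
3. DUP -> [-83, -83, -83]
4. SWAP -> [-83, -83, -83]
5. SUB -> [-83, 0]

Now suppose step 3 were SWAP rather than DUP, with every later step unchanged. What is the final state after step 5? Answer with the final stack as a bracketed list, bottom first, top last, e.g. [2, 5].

[0]

(re-executing from step 3 with the substitution; state before step 3: [-83, -83])
3. SWAP -> [-83, -83]
4. SWAP -> [-83, -83]
5. SUB -> [0]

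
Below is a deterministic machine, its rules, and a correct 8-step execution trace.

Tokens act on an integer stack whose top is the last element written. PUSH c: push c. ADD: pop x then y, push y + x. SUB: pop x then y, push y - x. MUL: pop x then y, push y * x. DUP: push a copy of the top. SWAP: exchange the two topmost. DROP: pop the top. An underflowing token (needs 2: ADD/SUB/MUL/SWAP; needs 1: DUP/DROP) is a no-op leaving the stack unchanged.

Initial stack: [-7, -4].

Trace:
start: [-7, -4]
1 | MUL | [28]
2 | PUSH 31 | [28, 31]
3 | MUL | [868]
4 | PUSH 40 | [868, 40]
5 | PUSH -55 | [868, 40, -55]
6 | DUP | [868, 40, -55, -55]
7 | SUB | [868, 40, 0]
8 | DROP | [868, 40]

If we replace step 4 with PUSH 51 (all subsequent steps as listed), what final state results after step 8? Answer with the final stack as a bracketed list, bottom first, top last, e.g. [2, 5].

(re-executing from step 4 with the substitution; state before step 4: [868])
4 | PUSH 51 | [868, 51]
5 | PUSH -55 | [868, 51, -55]
6 | DUP | [868, 51, -55, -55]
7 | SUB | [868, 51, 0]
8 | DROP | [868, 51]

[868, 51]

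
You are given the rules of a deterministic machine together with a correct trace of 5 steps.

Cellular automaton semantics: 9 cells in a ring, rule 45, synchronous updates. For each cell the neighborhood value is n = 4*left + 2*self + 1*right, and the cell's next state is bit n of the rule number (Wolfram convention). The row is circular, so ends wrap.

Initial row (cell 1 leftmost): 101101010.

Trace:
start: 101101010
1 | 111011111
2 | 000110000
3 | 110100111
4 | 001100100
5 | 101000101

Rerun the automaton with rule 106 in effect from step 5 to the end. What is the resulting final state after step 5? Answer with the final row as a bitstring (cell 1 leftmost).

011101000

(re-executing step 5 under rule 106; state before step 5: 001100100)
5 | 011101000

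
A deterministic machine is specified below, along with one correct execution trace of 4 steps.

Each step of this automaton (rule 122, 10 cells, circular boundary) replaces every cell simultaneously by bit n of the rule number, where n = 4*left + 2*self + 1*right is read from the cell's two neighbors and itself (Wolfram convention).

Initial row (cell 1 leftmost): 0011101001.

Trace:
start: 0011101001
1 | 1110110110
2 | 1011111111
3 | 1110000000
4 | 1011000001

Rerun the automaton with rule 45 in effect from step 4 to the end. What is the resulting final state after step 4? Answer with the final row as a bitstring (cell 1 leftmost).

(re-executing step 4 under rule 45; state before step 4: 1110000000)
4 | 1000111110

1000111110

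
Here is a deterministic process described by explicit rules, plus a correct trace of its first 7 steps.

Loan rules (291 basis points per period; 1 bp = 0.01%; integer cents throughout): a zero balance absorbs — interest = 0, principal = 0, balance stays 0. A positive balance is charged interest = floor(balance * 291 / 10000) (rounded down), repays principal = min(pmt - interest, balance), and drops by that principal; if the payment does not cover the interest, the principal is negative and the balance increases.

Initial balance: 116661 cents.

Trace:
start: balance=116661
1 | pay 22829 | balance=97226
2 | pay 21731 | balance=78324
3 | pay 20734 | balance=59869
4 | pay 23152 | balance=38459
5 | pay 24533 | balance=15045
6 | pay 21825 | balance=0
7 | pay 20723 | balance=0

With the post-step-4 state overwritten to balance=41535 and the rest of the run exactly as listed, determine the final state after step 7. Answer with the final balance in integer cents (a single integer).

0

state after step 4 := balance=41535
5 | pay 24533 | balance=18210
6 | pay 21825 | balance=0
7 | pay 20723 | balance=0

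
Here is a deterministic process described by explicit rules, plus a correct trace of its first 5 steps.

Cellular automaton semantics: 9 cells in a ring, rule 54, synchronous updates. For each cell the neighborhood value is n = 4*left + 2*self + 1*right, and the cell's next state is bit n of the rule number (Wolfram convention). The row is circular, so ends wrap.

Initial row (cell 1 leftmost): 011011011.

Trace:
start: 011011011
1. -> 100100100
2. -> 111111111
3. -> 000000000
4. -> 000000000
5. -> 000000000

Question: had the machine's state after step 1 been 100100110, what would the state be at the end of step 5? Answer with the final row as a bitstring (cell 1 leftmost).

state after step 1 := 100100110
2. -> 111111001
3. -> 000000110
4. -> 000001001
5. -> 100011111

100011111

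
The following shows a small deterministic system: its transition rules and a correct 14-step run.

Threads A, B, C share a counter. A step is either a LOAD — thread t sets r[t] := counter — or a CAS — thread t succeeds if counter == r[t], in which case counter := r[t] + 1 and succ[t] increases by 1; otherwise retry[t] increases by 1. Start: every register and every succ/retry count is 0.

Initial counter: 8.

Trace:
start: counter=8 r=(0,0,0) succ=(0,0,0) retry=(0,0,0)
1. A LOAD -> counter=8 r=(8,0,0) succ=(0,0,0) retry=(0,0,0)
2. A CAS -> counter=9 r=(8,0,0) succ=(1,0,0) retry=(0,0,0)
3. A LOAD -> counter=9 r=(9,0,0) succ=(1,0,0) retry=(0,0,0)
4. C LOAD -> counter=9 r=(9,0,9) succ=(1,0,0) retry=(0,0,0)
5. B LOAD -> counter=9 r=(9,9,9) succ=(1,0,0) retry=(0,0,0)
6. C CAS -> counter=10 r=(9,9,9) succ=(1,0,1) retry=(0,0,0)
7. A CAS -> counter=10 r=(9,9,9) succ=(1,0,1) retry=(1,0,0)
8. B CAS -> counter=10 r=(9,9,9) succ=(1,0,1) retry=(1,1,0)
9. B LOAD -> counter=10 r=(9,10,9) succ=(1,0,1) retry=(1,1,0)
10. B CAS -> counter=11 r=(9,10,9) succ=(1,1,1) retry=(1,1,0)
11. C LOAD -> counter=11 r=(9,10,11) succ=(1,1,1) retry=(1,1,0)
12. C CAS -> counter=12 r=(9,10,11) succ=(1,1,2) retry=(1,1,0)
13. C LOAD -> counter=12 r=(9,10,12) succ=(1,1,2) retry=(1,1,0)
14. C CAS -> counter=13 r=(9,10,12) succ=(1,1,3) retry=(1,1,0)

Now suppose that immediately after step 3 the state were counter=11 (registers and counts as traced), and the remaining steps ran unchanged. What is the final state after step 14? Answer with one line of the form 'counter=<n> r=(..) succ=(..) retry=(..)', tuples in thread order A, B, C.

state after step 3 := counter=11 r=(9,0,0) succ=(1,0,0) retry=(0,0,0)
4. C LOAD -> counter=11 r=(9,0,11) succ=(1,0,0) retry=(0,0,0)
5. B LOAD -> counter=11 r=(9,11,11) succ=(1,0,0) retry=(0,0,0)
6. C CAS -> counter=12 r=(9,11,11) succ=(1,0,1) retry=(0,0,0)
7. A CAS -> counter=12 r=(9,11,11) succ=(1,0,1) retry=(1,0,0)
8. B CAS -> counter=12 r=(9,11,11) succ=(1,0,1) retry=(1,1,0)
9. B LOAD -> counter=12 r=(9,12,11) succ=(1,0,1) retry=(1,1,0)
10. B CAS -> counter=13 r=(9,12,11) succ=(1,1,1) retry=(1,1,0)
11. C LOAD -> counter=13 r=(9,12,13) succ=(1,1,1) retry=(1,1,0)
12. C CAS -> counter=14 r=(9,12,13) succ=(1,1,2) retry=(1,1,0)
13. C LOAD -> counter=14 r=(9,12,14) succ=(1,1,2) retry=(1,1,0)
14. C CAS -> counter=15 r=(9,12,14) succ=(1,1,3) retry=(1,1,0)

counter=15 r=(9,12,14) succ=(1,1,3) retry=(1,1,0)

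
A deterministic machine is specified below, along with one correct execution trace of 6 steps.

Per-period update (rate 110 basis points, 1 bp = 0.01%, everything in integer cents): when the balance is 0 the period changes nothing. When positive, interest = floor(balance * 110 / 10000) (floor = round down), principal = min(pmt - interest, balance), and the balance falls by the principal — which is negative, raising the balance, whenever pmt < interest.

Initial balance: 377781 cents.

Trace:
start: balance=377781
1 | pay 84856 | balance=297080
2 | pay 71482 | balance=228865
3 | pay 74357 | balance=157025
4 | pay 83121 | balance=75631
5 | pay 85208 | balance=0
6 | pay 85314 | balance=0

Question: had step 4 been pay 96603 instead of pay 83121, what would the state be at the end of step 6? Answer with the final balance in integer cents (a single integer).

0

(re-executing from step 4 with the substitution; state before step 4: balance=157025)
4 | pay 96603 | balance=62149
5 | pay 85208 | balance=0
6 | pay 85314 | balance=0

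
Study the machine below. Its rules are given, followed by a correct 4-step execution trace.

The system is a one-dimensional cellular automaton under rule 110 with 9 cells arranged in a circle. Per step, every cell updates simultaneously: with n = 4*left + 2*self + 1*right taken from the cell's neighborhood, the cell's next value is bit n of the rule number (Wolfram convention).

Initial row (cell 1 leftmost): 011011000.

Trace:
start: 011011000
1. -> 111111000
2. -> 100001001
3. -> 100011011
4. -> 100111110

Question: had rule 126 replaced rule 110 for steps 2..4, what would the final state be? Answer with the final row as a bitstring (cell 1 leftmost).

(re-executing steps 2..4 under rule 126; state before step 2: 111111000)
2. -> 100001101
3. -> 110011111
4. -> 011110000

011110000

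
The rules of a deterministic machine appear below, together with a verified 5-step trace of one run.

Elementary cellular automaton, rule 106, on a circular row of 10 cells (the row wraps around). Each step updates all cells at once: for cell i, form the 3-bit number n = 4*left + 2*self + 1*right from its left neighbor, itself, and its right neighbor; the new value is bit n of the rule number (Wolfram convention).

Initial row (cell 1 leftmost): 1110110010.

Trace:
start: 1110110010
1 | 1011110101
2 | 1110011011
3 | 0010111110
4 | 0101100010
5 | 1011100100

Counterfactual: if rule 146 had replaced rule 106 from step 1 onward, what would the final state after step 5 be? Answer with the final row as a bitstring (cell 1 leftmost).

0101000101

(re-executing steps 1..5 under rule 146; state before step 1: 1110110010)
1 | 0100001100
2 | 1010010010
3 | 0001101100
4 | 0010000010
5 | 0101000101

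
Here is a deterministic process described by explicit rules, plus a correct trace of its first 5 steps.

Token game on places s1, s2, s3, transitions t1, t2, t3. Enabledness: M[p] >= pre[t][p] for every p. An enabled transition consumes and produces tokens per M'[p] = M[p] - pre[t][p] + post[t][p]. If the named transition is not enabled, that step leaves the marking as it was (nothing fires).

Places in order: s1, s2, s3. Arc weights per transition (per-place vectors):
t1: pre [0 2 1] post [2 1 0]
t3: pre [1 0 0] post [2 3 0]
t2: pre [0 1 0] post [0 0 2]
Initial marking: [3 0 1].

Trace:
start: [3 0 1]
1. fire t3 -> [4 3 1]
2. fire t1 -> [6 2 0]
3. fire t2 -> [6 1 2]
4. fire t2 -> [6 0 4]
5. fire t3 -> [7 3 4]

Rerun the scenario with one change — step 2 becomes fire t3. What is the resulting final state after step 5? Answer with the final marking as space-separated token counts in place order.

(re-executing from step 2 with the substitution; state before step 2: [4 3 1])
2. fire t3 -> [5 6 1]
3. fire t2 -> [5 5 3]
4. fire t2 -> [5 4 5]
5. fire t3 -> [6 7 5]

6 7 5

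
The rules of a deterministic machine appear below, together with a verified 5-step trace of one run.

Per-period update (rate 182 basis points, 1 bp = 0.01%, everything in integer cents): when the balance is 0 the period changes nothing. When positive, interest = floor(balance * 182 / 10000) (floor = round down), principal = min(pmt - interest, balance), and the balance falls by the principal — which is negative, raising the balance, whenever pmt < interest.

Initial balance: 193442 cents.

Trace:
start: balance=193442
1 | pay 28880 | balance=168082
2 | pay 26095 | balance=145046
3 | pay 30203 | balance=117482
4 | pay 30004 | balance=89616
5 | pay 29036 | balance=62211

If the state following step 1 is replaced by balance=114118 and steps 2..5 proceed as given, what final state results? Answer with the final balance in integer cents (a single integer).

4208

state after step 1 := balance=114118
2 | pay 26095 | balance=90099
3 | pay 30203 | balance=61535
4 | pay 30004 | balance=32650
5 | pay 29036 | balance=4208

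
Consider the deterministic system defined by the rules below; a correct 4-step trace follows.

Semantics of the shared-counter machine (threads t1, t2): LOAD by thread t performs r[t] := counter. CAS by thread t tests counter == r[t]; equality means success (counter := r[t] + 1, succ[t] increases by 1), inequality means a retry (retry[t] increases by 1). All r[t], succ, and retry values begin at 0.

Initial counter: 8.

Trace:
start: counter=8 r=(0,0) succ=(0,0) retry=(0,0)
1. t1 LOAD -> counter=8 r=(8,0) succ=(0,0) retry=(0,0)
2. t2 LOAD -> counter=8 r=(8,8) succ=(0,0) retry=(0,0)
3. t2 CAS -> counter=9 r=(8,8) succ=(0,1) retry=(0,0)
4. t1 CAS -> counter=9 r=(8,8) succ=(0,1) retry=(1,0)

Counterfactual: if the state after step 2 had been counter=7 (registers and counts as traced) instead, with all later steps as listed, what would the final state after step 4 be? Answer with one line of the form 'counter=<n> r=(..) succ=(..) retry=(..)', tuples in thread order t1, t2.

state after step 2 := counter=7 r=(8,8) succ=(0,0) retry=(0,0)
3. t2 CAS -> counter=7 r=(8,8) succ=(0,0) retry=(0,1)
4. t1 CAS -> counter=7 r=(8,8) succ=(0,0) retry=(1,1)

counter=7 r=(8,8) succ=(0,0) retry=(1,1)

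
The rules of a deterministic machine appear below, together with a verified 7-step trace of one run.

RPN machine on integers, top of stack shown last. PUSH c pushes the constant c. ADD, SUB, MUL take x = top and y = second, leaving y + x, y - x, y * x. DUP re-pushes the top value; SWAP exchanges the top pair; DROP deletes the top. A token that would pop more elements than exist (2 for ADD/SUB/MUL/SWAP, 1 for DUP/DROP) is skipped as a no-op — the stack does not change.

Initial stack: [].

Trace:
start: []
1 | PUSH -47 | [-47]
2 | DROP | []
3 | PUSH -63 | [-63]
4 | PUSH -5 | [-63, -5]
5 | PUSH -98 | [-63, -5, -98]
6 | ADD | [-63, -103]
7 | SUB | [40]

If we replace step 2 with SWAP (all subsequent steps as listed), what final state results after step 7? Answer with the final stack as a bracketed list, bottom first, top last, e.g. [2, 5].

[-47, 40]

(re-executing from step 2 with the substitution; state before step 2: [-47])
2 | SWAP | [-47]
3 | PUSH -63 | [-47, -63]
4 | PUSH -5 | [-47, -63, -5]
5 | PUSH -98 | [-47, -63, -5, -98]
6 | ADD | [-47, -63, -103]
7 | SUB | [-47, 40]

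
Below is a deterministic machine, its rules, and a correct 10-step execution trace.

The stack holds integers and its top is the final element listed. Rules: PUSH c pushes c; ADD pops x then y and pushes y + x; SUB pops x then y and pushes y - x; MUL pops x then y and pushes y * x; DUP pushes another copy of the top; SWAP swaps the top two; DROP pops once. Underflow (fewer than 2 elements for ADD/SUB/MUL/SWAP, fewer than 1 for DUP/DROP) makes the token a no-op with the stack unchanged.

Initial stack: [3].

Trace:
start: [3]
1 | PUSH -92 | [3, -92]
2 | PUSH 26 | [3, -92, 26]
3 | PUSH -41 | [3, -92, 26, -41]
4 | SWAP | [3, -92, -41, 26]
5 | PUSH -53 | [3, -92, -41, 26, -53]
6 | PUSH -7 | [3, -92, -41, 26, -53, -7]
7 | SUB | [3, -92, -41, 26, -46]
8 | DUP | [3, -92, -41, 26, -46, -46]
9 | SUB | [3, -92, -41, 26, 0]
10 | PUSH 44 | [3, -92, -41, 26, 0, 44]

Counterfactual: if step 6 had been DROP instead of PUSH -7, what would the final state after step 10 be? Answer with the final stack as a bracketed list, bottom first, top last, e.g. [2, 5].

(re-executing from step 6 with the substitution; state before step 6: [3, -92, -41, 26, -53])
6 | DROP | [3, -92, -41, 26]
7 | SUB | [3, -92, -67]
8 | DUP | [3, -92, -67, -67]
9 | SUB | [3, -92, 0]
10 | PUSH 44 | [3, -92, 0, 44]

[3, -92, 0, 44]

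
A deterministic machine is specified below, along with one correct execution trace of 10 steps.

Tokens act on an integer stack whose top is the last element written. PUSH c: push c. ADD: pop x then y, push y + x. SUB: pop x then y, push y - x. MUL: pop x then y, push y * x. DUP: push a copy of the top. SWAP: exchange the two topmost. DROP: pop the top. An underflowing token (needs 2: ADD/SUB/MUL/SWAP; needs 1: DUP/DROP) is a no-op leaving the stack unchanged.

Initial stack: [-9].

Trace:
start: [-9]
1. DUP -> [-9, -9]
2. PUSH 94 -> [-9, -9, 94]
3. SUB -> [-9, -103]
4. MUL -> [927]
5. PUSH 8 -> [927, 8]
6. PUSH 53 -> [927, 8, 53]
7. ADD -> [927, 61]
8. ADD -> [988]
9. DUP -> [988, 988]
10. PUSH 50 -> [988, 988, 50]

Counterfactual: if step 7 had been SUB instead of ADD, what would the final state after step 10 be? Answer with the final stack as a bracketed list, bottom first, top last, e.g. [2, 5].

[882, 882, 50]

(re-executing from step 7 with the substitution; state before step 7: [927, 8, 53])
7. SUB -> [927, -45]
8. ADD -> [882]
9. DUP -> [882, 882]
10. PUSH 50 -> [882, 882, 50]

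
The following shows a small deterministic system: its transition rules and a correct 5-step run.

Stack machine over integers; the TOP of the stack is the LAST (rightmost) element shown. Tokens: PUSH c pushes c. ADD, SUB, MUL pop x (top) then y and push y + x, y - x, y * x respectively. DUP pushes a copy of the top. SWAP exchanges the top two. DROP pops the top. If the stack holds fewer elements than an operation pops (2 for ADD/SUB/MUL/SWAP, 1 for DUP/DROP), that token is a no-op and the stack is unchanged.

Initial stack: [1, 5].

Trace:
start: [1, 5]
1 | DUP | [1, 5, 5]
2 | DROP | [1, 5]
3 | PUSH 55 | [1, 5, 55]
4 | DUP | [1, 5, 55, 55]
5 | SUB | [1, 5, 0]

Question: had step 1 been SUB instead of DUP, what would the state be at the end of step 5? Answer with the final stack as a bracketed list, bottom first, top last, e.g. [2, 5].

(re-executing from step 1 with the substitution; state before step 1: [1, 5])
1 | SUB | [-4]
2 | DROP | []
3 | PUSH 55 | [55]
4 | DUP | [55, 55]
5 | SUB | [0]

[0]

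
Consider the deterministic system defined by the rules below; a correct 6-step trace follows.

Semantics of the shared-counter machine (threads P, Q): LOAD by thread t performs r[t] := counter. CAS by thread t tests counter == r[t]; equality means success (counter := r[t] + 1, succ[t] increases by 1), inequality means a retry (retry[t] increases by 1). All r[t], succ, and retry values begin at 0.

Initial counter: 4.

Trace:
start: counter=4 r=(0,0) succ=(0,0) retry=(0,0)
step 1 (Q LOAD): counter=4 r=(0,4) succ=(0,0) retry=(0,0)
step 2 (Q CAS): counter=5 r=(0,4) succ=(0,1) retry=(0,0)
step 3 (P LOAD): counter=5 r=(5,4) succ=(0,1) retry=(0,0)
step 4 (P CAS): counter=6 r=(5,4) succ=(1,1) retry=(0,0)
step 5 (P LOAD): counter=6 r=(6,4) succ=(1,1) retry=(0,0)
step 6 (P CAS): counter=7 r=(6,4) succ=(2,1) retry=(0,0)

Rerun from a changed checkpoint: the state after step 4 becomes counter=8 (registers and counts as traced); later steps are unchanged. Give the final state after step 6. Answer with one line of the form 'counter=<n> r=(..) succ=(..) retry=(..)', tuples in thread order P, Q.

state after step 4 := counter=8 r=(5,4) succ=(1,1) retry=(0,0)
step 5 (P LOAD): counter=8 r=(8,4) succ=(1,1) retry=(0,0)
step 6 (P CAS): counter=9 r=(8,4) succ=(2,1) retry=(0,0)

counter=9 r=(8,4) succ=(2,1) retry=(0,0)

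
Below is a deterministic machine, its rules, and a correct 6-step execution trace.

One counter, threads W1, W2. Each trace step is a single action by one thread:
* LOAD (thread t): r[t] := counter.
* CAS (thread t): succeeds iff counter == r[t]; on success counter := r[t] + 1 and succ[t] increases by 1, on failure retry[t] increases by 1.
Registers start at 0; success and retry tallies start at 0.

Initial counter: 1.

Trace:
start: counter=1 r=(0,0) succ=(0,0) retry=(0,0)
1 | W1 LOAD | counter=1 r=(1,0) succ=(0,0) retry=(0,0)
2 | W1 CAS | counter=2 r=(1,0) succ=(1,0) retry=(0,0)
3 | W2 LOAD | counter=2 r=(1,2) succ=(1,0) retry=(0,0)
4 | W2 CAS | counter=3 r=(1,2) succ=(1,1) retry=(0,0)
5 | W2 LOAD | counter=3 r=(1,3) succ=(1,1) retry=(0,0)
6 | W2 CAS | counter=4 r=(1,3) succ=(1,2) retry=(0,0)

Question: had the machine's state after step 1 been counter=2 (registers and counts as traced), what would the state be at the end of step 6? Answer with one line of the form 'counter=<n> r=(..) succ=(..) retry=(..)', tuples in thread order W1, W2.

state after step 1 := counter=2 r=(1,0) succ=(0,0) retry=(0,0)
2 | W1 CAS | counter=2 r=(1,0) succ=(0,0) retry=(1,0)
3 | W2 LOAD | counter=2 r=(1,2) succ=(0,0) retry=(1,0)
4 | W2 CAS | counter=3 r=(1,2) succ=(0,1) retry=(1,0)
5 | W2 LOAD | counter=3 r=(1,3) succ=(0,1) retry=(1,0)
6 | W2 CAS | counter=4 r=(1,3) succ=(0,2) retry=(1,0)

counter=4 r=(1,3) succ=(0,2) retry=(1,0)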